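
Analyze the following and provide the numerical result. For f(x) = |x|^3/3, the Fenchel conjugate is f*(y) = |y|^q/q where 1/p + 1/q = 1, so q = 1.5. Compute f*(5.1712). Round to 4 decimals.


The conjugate exponent q satisfies 1/p + 1/q = 1.
p = 3, so q = 3/(3 - 1) = 1.5
|y|^q = 5.1712^1.5 = 11.7594
f*(5.1712) = 11.7594 / 1.5 = 7.8396


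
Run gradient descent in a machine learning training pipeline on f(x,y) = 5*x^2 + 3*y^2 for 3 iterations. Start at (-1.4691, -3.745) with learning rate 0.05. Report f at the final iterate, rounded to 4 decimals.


Gradient descent on f(x,y) = 5*x^2 + 3*y^2.
Starting point: (-1.4691, -3.745), alpha = 0.05
Step 1: grad_x = 2*5*-1.4691 = -14.691, grad_y = 2*3*-3.745 = -22.47
  x_1 = -1.4691 - 0.05*-14.691 = -0.7346
  y_1 = -3.745 - 0.05*-22.47 = -2.6215
Step 2: grad_x = 2*5*-0.7346 = -7.3455, grad_y = 2*3*-2.6215 = -15.729
  x_2 = -0.7346 - 0.05*-7.3455 = -0.3673
  y_2 = -2.6215 - 0.05*-15.729 = -1.8351
Step 3: grad_x = 2*5*-0.3673 = -3.6728, grad_y = 2*3*-1.8351 = -11.0103
  x_3 = -0.3673 - 0.05*-3.6728 = -0.1836
  y_3 = -1.8351 - 0.05*-11.0103 = -1.2845
f(-0.1836, -1.2845) = 5*(-0.1836)^2 + 3*(-1.2845)^2 = 5.1187


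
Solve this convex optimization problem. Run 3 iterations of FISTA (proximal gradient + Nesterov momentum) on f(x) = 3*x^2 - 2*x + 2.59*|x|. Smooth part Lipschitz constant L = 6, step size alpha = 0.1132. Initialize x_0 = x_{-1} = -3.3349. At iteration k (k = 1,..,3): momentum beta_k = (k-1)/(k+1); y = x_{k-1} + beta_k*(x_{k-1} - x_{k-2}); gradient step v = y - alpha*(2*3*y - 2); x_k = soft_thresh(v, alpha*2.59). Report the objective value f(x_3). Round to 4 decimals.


FISTA on f(x) = 3*x^2 - 2*x + 2.59*|x|
L = 6, alpha = 0.1132
Iteration 1: beta = 0.0, y = -3.3349 + 0.0*(-3.3349 + 3.3349) = -3.3349
  grad(y) = -22.0094, v = y - alpha*grad = -0.8434
  prox(v) = soft_thresh(-0.8434, 0.2932) = -0.5502
Iteration 2: beta = 0.3333, y = -0.5502 + 0.3333*(-0.5502 + 3.3349) = 0.378
  grad(y) = 0.2678, v = y - alpha*grad = 0.3477
  prox(v) = soft_thresh(0.3477, 0.2932) = 0.0545
Iteration 3: beta = 0.5, y = 0.0545 + 0.5*(0.0545 + 0.5502) = 0.3568
  grad(y) = 0.1409, v = y - alpha*grad = 0.3409
  prox(v) = soft_thresh(0.3409, 0.2932) = 0.0477
f(x_3) = 3*0.0477^2 - 2*0.0477 + 2.59*|0.0477| = 0.035


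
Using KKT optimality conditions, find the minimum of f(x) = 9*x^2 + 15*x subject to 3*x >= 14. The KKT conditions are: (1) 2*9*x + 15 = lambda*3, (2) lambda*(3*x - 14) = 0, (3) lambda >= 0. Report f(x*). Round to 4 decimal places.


Step 1: Try lambda = 0 (constraint inactive).
x_unc = -15/(2*9) = -0.8333
Check: 3*-0.8333 = -2.4999 < 14 -- violated!
Step 2: Constraint must be active: 3*x = 14
x* = 14/3 = 4.6667 (rounded; the exact value 14/3 is used below)
lambda = (2*9*(14/3) + 15)/3 = 33.0
Step 3: Compute optimal value.
f(x*) = 9*(14/3)^2 + 15*(14/3) = 266.0


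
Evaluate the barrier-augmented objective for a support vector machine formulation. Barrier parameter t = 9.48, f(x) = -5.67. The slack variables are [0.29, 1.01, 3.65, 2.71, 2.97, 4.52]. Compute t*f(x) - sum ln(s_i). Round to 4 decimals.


Step 1: Compute log-barrier.
ln values: [-1.2379, 0.01, 1.2947, 0.9969, 1.0886, 1.5085]
phi = -(-1.2379 + 0.01 + 1.2947 + 0.9969 + 1.0886 + 1.5085) = -3.6608
Step 2: Compute augmented objective.
t*f(x) = 9.48*-5.67 = -53.7516
Total = -53.7516 - 3.6608 = -57.4124


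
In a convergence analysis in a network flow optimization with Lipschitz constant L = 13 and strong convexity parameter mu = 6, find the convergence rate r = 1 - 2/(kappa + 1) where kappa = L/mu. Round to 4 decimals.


Step 1: Compute the condition number.
kappa = L/mu = 13/6 = 2.1667
Step 2: Compute the convergence rate.
r = 1 - 2/(kappa + 1) = 1 - 2*mu/(L + mu) = (L - mu)/(L + mu) = 7/19 = 0.3684


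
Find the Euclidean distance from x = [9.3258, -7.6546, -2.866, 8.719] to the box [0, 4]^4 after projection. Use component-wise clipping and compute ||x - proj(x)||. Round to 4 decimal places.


Project each component onto [0, 4].
clip(9.3258) = 4.0, clip(-7.6546) = 0.0, clip(-2.866) = 0.0, clip(8.719) = 4.0
Projection = [4.0, 0.0, 0.0, 4.0]
Squared diffs: [28.3641, 58.5929, 8.214, 22.269]
Distance = sqrt(117.44) = 10.837


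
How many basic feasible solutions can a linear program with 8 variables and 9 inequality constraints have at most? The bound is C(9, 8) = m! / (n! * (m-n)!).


Each vertex corresponds to some choice of n active constraints out of m, so the number of vertices is at most C(m, n) = m! / (n!(m-n)!).
m = 9, n = 8
Numerator: 9 * 8 * 7 * 6 * 5 * 4 * 3 * 2
Denominator: 8! = 40320
C(9, 8) = 9


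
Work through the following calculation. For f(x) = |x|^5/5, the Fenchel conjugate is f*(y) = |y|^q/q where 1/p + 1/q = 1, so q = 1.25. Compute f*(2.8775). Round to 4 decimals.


The conjugate exponent q satisfies 1/p + 1/q = 1.
p = 5, so q = 5/(5 - 1) = 1.25
|y|^q = 2.8775^1.25 = 3.7477
f*(2.8775) = 3.7477 / 1.25 = 2.9982


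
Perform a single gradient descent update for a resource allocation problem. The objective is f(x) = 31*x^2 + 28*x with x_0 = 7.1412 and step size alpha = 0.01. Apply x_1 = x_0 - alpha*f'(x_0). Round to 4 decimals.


We compute the gradient at x_0 and apply the update.
f'(x) = 62*x + 28
f'(7.1412) = 62*7.1412 + 28 = 470.7544
x_1 = 7.1412 - 0.01*470.7544 = 2.4337


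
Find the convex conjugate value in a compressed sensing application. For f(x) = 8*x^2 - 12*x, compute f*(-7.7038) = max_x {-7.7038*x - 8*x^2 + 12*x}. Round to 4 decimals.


f*(y) = sup_x {y*x - a*x^2 - b*x} = sup_x {(y-b)*x - a*x^2}
FOC: (y - b) - 2a*x = 0 => x* = (y - b)/(2a)
x* = (-7.7038 + 12)/(2*8) = 0.2685
f*(-7.7038) = (y-b)^2/(4a) = (-7.7038 + 12)^2/(4*8)
= 18.4573/32 = 0.5768


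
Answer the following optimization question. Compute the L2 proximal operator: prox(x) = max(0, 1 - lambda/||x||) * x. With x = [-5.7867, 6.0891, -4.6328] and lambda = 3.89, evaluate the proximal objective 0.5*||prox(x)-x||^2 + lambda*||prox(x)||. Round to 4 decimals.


Step 1: Compute ||x||.
||x|| = 9.593
Step 2: Compute scaling factor.
scale = max(0, 1 - 3.89/9.593) = 0.5945
Step 3: prox(x) = [-3.4402, 3.6199, -2.7542]
||prox(x)|| = 5.703
Step 4: Proximal objective.
0.5*||prox-x||^2 = 7.5661
lambda*||prox|| = 22.1847
Total = 29.7508


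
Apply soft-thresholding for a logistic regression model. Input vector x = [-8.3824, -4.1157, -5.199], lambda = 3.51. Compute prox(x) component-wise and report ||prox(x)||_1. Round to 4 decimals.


Soft-thresholding with lambda = 3.51:
prox(-8.3824) = sign(-8.3824)*max(|-8.3824| - 3.51, 0) = -4.8724
prox(-4.1157) = sign(-4.1157)*max(|-4.1157| - 3.51, 0) = -0.6057
prox(-5.199) = sign(-5.199)*max(|-5.199| - 3.51, 0) = -1.689
prox(x) = [-4.8724, -0.6057, -1.689]
||prox(x)||_1 = 4.8724 + 0.6057 + 1.689 = 7.1671


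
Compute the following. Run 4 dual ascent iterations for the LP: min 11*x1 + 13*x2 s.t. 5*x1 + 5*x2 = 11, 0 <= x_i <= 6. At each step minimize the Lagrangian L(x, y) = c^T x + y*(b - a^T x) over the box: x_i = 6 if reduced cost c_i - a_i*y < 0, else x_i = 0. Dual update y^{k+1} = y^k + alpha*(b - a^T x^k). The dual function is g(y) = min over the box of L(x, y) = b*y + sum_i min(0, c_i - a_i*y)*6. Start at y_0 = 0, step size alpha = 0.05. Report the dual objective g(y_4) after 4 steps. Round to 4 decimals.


Dual ascent for LP: min 11*x1 + 13*x2, 5*x1 + 5*x2 = 11, 0 <= x_i <= 6
Step 1: y^k = 0.0, reduced costs: (11.0, 13.0)
  x^k = (0.0, 0.0), subgradient = b - a^T x = 11.0
  y^{k+1} = 0.0 + 0.05*11.0 = 0.55
Step 2: y^k = 0.55, reduced costs: (8.25, 10.25)
  x^k = (0.0, 0.0), subgradient = b - a^T x = 11.0
  y^{k+1} = 0.55 + 0.05*11.0 = 1.1
Step 3: y^k = 1.1, reduced costs: (5.5, 7.5)
  x^k = (0.0, 0.0), subgradient = b - a^T x = 11.0
  y^{k+1} = 1.1 + 0.05*11.0 = 1.65
Step 4: y^k = 1.65, reduced costs: (2.75, 4.75)
  x^k = (0.0, 0.0), subgradient = b - a^T x = 11.0
  y^{k+1} = 1.65 + 0.05*11.0 = 2.2
Dual objective at y_4 = 2.2: reduced costs (0.0, 2.0), box minimizer x = (0.0, 0.0)
g(y_4) = b*y + (c1 - a1*y)*x1 + (c2 - a2*y)*x2 = 11*2.2 + 0.0*0.0 + 2.0*0.0 = 24.2 + 0.0 + 0.0 = 24.2


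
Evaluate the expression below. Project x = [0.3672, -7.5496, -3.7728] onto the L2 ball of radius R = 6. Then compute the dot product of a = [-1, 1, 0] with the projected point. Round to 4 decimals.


Step 1: Compute ||x|| (intermediates to 6 decimals).
||x|| = sqrt(0.3672^2 + (-7.5496)^2 + (-3.7728)^2) = 8.447799
Step 2: Project.
Since ||x|| > R, scale = R/||x|| = 6/8.447799 = 0.710244, proj(x) = scale * x
proj(x) = [0.260802, -5.362058, -2.679609]
Step 3: Dot product.
a^T * proj(x) = -1*0.260802 + 1*(-5.362058) + 0*(-2.679609) = -5.6229


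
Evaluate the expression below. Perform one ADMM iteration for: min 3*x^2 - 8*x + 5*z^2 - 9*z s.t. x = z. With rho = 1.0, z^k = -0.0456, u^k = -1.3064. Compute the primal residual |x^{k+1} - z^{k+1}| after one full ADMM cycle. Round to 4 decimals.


ADMM iteration with rho = 1.0, z^k = -0.0456, u^k = -1.3064
Step 1: x-update.
Minimize 3*x^2 - 8*x + (1.0/2)*(x + 0.0456 - 1.3064)^2
FOC: (2*3 + 1.0)*x = 8 + 1.0*(-0.0456 + 1.3064)
x^{k+1} = 1.323
Step 2: z-update.
Minimize 5*z^2 - 9*z + (1.0/2)*(1.323 - z - 1.3064)^2
FOC: (2*5 + 1.0)*z = 9 + 1.0*(1.323 - 1.3064)
z^{k+1} = 0.8197
Step 3: u-update.
u^{k+1} = -1.3064 + 1.323 - 0.8197 = -0.8031
Step 4: Primal residual = |1.323 - 0.8197| = 0.5033


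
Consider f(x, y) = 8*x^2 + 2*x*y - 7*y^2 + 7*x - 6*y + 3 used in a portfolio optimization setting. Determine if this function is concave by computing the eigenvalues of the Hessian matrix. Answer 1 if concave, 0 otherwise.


The Hessian of f(x,y) = 8*x^2 + 2*x*y - 7*y^2 + 7*x - 6*y + 3 is:
H = [[16, 2], [2, -14]]
Trace = 16 - 14 = 2
Determinant = 16*-14 - (2)^2 = -228
Discriminant = (2)^2 - 4*-228 = 916.0
Eigenvalues: lambda_1 = -14.1327, lambda_2 = 16.1327
The function is not concave.

0


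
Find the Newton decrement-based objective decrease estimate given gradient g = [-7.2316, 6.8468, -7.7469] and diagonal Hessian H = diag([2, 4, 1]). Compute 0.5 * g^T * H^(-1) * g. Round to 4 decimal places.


Step 1: H is diagonal, so H^(-1) * g = [-3.6158, 1.7117, -7.7469].
Step 2: g^T H^(-1) g = sum_i g_i^2 / H_ii
  = (-7.2316)^2/2 + (6.8468)^2/4 + (-7.7469)^2/1
  = 26.148 + 11.7197 + 60.0145 = 97.8821
Step 3: Objective decrease = 0.5 * g^T H^(-1) g = 48.9411


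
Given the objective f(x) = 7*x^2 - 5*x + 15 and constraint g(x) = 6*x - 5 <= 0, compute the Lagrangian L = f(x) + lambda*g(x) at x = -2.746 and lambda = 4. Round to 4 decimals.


Step 1: Evaluate f(x).
f(-2.746) = 7*(-2.746)^2 - 5*(-2.746) + 15 = 81.5136
Step 2: Evaluate g(x).
g(-2.746) = 6*-2.746 - 5 = -21.476
Step 3: Compute Lagrangian.
L = 81.5136 + 4*-21.476 = -4.3904


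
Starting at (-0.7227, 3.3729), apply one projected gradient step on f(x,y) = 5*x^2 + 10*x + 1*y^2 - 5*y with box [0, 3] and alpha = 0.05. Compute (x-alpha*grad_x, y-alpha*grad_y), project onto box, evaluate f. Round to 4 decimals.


Step 1: Compute gradient at (-0.7227, 3.3729).
grad_x = 2*5*-0.7227 + 10 = 2.773
grad_y = 2*1*3.3729 - 5 = 1.7458
Step 2: Gradient step.
x_raw = -0.7227 - 0.05*2.773 = -0.8614
y_raw = 3.3729 - 0.05*1.7458 = 3.2856
Step 3: Project onto [0, 3].
x_proj = clip(-0.8614) = 0.0
y_proj = clip(3.2856) = 3.0
Step 4: Evaluate f.
f(0.0, 3.0) = -6.0


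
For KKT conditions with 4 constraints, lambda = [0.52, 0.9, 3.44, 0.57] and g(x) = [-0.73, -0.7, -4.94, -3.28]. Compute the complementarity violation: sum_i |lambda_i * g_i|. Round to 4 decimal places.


KKT complementary slackness check:
lambda_1 * g_1 = 0.52 * -0.73 = -0.3796
lambda_2 * g_2 = 0.9 * -0.7 = -0.63
lambda_3 * g_3 = 3.44 * -4.94 = -16.9936
lambda_4 * g_4 = 0.57 * -3.28 = -1.8696
Total violation = 0.3796 + 0.63 + 16.9936 + 1.8696 = 19.8728


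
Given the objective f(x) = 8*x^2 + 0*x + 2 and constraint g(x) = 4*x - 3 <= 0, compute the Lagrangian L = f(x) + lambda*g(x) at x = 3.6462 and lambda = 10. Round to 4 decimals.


Step 1: Evaluate f(x).
f(3.6462) = 8*3.6462^2 + 0*3.6462 + 2 = 108.3582
Step 2: Evaluate g(x).
g(3.6462) = 4*3.6462 - 3 = 11.5848
Step 3: Compute Lagrangian.
L = 108.3582 + 10*11.5848 = 224.2062


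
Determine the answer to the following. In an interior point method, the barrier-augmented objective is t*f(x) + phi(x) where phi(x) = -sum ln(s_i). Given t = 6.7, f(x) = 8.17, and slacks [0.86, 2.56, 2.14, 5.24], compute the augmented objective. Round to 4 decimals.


Step 1: Compute log-barrier.
ln values: [-0.1508, 0.94, 0.7608, 1.6563]
phi = -(-0.1508 + 0.94 + 0.7608 + 1.6563) = -3.2063
Step 2: Compute augmented objective.
t*f(x) = 6.7*8.17 = 54.739
Total = 54.739 - 3.2063 = 51.5327


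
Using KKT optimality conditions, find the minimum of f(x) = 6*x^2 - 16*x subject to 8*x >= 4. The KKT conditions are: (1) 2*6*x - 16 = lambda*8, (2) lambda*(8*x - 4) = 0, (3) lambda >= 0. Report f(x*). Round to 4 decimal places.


Step 1: Try lambda = 0 (constraint inactive).
Stationarity: 2*6*x - 16 = 0
x* = 16/(2*6) = 4/3 = 1.3333 (rounded; the exact value 4/3 is used below)
Check constraint: 8*1.3333 = 10.6664 >= 4 -- satisfied.
Step 2: Compute optimal value.
f(x*) = 6*(4/3)^2 - 16*(4/3) = -10.6667


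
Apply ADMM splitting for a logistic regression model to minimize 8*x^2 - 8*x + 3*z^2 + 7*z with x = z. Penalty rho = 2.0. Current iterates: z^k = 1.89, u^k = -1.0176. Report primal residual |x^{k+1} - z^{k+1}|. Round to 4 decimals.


ADMM iteration with rho = 2.0, z^k = 1.89, u^k = -1.0176
Step 1: x-update.
Minimize 8*x^2 - 8*x + (2.0/2)*(x - 1.89 - 1.0176)^2
FOC: (2*8 + 2.0)*x = 8 + 2.0*(1.89 + 1.0176)
x^{k+1} = 0.7675
Step 2: z-update.
Minimize 3*z^2 + 7*z + (2.0/2)*(0.7675 - z - 1.0176)^2
FOC: (2*3 + 2.0)*z = -7 + 2.0*(0.7675 - 1.0176)
z^{k+1} = -0.9375
Step 3: u-update.
u^{k+1} = -1.0176 + 0.7675 + 0.9375 = 0.6874
Step 4: Primal residual = |0.7675 + 0.9375| = 1.705


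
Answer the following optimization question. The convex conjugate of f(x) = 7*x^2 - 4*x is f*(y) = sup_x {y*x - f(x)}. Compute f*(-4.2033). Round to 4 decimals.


f*(y) = sup_x {y*x - a*x^2 - b*x} = sup_x {(y-b)*x - a*x^2}
FOC: (y - b) - 2a*x = 0 => x* = (y - b)/(2a)
x* = (-4.2033 + 4)/(2*7) = -0.0145
f*(-4.2033) = (y-b)^2/(4a) = (-4.2033 + 4)^2/(4*7)
= 0.0413/28 = 0.0015


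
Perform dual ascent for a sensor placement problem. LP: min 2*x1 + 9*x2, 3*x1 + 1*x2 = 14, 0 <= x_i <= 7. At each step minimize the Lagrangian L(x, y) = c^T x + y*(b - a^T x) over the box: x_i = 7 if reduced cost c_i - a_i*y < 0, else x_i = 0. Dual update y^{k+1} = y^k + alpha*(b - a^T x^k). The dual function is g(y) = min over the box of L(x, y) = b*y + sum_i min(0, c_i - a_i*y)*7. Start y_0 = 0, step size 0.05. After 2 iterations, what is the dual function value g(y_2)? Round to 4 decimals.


Dual ascent for LP: min 2*x1 + 9*x2, 3*x1 + 1*x2 = 14, 0 <= x_i <= 7
Step 1: y^k = 0.0, reduced costs: (2.0, 9.0)
  x^k = (0.0, 0.0), subgradient = b - a^T x = 14.0
  y^{k+1} = 0.0 + 0.05*14.0 = 0.7
Step 2: y^k = 0.7, reduced costs: (-0.1, 8.3)
  x^k = (7.0, 0.0), subgradient = b - a^T x = -7.0
  y^{k+1} = 0.7 + 0.05*-7.0 = 0.35
Dual objective at y_2 = 0.35: reduced costs (0.95, 8.65), box minimizer x = (0.0, 0.0)
g(y_2) = b*y + (c1 - a1*y)*x1 + (c2 - a2*y)*x2 = 14*0.35 + 0.95*0.0 + 8.65*0.0 = 4.9 + 0.0 + 0.0 = 4.9


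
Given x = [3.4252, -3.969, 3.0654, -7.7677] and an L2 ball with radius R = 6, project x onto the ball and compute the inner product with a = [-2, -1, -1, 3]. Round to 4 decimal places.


Step 1: Compute ||x|| (intermediates to 6 decimals).
||x|| = sqrt(3.4252^2 + (-3.969)^2 + 3.0654^2 + (-7.7677)^2) = 9.859959
Step 2: Project.
Since ||x|| > R, scale = R/||x|| = 6/9.859959 = 0.608522, proj(x) = scale * x
proj(x) = [2.08431, -2.415224, 1.865363, -4.726816]
Step 3: Dot product.
a^T * proj(x) = -2*2.08431 - 1*(-2.415224) - 1*1.865363 + 3*(-4.726816) = -17.7992


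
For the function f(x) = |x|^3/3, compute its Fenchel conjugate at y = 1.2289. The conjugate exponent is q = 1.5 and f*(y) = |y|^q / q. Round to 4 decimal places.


The conjugate exponent q satisfies 1/p + 1/q = 1.
p = 3, so q = 3/(3 - 1) = 1.5
|y|^q = 1.2289^1.5 = 1.3623
f*(1.2289) = 1.3623 / 1.5 = 0.9082


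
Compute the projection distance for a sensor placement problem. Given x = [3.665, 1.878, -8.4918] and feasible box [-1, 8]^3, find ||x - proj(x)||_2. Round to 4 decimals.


Project each component onto [-1, 8].
clip(3.665) = 3.665, clip(1.878) = 1.878, clip(-8.4918) = -1.0
Projection = [3.665, 1.878, -1.0]
Squared diffs: [0.0, 0.0, 56.1271]
Distance = sqrt(56.1271) = 7.4918


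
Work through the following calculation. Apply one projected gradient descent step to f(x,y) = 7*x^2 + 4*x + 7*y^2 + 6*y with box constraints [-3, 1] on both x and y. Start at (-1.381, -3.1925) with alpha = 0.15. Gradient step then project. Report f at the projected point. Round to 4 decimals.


Step 1: Compute gradient at (-1.381, -3.1925).
grad_x = 2*7*-1.381 + 4 = -15.334
grad_y = 2*7*-3.1925 + 6 = -38.695
Step 2: Gradient step.
x_raw = -1.381 - 0.15*-15.334 = 0.9191
y_raw = -3.1925 - 0.15*-38.695 = 2.6118
Step 3: Project onto [-3, 1].
x_proj = clip(0.9191) = 0.9191
y_proj = clip(2.6118) = 1.0
Step 4: Evaluate f.
f(0.9191, 1.0) = 22.5896


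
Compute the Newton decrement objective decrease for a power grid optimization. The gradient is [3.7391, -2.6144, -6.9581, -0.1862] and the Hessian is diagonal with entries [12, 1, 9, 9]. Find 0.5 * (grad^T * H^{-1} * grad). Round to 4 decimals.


Step 1: H is diagonal, so H^(-1) * g = [0.3116, -2.6144, -0.7731, -0.0207].
Step 2: g^T H^(-1) g = sum_i g_i^2 / H_ii
  = (3.7391)^2/12 + (-2.6144)^2/1 + (-6.9581)^2/9 + (-0.1862)^2/9
  = 1.1651 + 6.8351 + 5.3795 + 0.0039 = 13.3835
Step 3: Objective decrease = 0.5 * g^T H^(-1) g = 6.6917


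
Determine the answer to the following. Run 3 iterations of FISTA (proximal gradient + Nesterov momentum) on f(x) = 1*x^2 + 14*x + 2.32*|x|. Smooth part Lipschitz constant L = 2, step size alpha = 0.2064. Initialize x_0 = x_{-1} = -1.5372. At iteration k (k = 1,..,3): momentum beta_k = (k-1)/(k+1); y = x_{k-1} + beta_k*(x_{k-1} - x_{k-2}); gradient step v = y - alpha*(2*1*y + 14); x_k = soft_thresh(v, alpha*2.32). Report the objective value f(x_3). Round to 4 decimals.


FISTA on f(x) = 1*x^2 + 14*x + 2.32*|x|
L = 2, alpha = 0.2064
Iteration 1: beta = 0.0, y = -1.5372 + 0.0*(-1.5372 + 1.5372) = -1.5372
  grad(y) = 10.9256, v = y - alpha*grad = -3.7922
  prox(v) = soft_thresh(-3.7922, 0.4788) = -3.3134
Iteration 2: beta = 0.3333, y = -3.3134 + 0.3333*(-3.3134 + 1.5372) = -3.9055
  grad(y) = 6.1891, v = y - alpha*grad = -5.1829
  prox(v) = soft_thresh(-5.1829, 0.4788) = -4.704
Iteration 3: beta = 0.5, y = -4.704 + 0.5*(-4.704 + 3.3134) = -5.3994
  grad(y) = 3.2013, v = y - alpha*grad = -6.0601
  prox(v) = soft_thresh(-6.0601, 0.4788) = -5.5813
f(x_3) = 1*(-5.5813)^2 + 14*(-5.5813) + 2.32*|-5.5813| = -34.0387


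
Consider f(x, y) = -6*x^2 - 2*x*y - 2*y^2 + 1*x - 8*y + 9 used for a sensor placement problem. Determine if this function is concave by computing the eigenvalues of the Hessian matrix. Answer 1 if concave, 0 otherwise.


The Hessian of f(x,y) = -6*x^2 - 2*x*y - 2*y^2 + 1*x - 8*y + 9 is:
H = [[-12, -2], [-2, -4]]
Trace = -12 - 4 = -16
Determinant = -12*-4 - (-2)^2 = 44
Discriminant = (-16)^2 - 4*44 = 80.0
Eigenvalues: lambda_1 = -12.4721, lambda_2 = -3.5279
The function is concave.

1


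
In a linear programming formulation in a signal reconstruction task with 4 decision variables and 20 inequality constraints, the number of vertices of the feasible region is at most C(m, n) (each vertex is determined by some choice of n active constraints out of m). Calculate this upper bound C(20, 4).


Each vertex corresponds to some choice of n active constraints out of m, so the number of vertices is at most C(m, n) = m! / (n!(m-n)!).
m = 20, n = 4
Numerator: 20 * 19 * 18 * 17
Denominator: 4! = 24
C(20, 4) = 4845


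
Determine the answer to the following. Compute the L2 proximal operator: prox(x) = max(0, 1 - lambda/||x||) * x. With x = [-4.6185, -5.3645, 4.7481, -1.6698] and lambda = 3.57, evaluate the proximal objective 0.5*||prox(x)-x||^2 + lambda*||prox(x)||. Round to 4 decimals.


Step 1: Compute ||x||.
||x|| = 8.6857
Step 2: Compute scaling factor.
scale = max(0, 1 - 3.57/8.6857) = 0.589
Step 3: prox(x) = [-2.7202, -3.1596, 2.7965, -0.9835]
||prox(x)|| = 5.1157
Step 4: Proximal objective.
0.5*||prox-x||^2 = 6.3725
lambda*||prox|| = 18.263
Total = 24.6354


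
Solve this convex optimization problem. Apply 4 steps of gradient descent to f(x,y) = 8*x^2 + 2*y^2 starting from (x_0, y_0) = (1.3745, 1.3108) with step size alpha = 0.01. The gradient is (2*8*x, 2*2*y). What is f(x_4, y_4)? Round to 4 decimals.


Gradient descent on f(x,y) = 8*x^2 + 2*y^2.
Starting point: (1.3745, 1.3108), alpha = 0.01
Step 1: grad_x = 2*8*1.3745 = 21.992, grad_y = 2*2*1.3108 = 5.2432
  x_1 = 1.3745 - 0.01*21.992 = 1.1546
  y_1 = 1.3108 - 0.01*5.2432 = 1.2584
Step 2: grad_x = 2*8*1.1546 = 18.4733, grad_y = 2*2*1.2584 = 5.0335
  x_2 = 1.1546 - 0.01*18.4733 = 0.9698
  y_2 = 1.2584 - 0.01*5.0335 = 1.208
Step 3: grad_x = 2*8*0.9698 = 15.5176, grad_y = 2*2*1.208 = 4.8321
  x_3 = 0.9698 - 0.01*15.5176 = 0.8147
  y_3 = 1.208 - 0.01*4.8321 = 1.1597
Step 4: grad_x = 2*8*0.8147 = 13.0347, grad_y = 2*2*1.1597 = 4.6388
  x_4 = 0.8147 - 0.01*13.0347 = 0.6843
  y_4 = 1.1597 - 0.01*4.6388 = 1.1133
f(0.6843, 1.1133) = 8*0.6843^2 + 2*1.1133^2 = 6.2254


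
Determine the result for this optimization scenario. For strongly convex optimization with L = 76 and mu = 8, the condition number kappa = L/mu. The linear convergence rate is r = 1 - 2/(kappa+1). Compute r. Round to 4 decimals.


Step 1: Compute the condition number.
kappa = L/mu = 76/8 = 9.5
Step 2: Compute the convergence rate.
r = 1 - 2/(kappa + 1) = 1 - 2*mu/(L + mu) = (L - mu)/(L + mu) = 68/84 = 0.8095


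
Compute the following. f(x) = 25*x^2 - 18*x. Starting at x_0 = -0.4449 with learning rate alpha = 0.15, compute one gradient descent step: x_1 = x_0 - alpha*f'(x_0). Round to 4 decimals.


We compute the gradient at x_0 and apply the update.
f'(x) = 50*x - 18
f'(-0.4449) = 50*-0.4449 - 18 = -40.245
x_1 = -0.4449 - 0.15*-40.245 = 5.5919


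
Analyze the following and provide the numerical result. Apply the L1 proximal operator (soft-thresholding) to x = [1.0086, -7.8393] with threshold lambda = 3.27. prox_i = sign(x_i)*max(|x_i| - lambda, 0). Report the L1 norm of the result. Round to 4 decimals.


Soft-thresholding with lambda = 3.27:
prox(1.0086) = sign(1.0086)*max(|1.0086| - 3.27, 0) = 0.0
prox(-7.8393) = sign(-7.8393)*max(|-7.8393| - 3.27, 0) = -4.5693
prox(x) = [0.0, -4.5693]
||prox(x)||_1 = 0.0 + 4.5693 = 4.5693


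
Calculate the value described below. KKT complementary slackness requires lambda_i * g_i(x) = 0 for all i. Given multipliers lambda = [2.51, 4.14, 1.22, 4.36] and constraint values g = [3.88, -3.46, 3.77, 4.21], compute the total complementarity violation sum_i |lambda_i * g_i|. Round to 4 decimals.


KKT complementary slackness check:
lambda_1 * g_1 = 2.51 * 3.88 = 9.7388
lambda_2 * g_2 = 4.14 * -3.46 = -14.3244
lambda_3 * g_3 = 1.22 * 3.77 = 4.5994
lambda_4 * g_4 = 4.36 * 4.21 = 18.3556
Total violation = 9.7388 + 14.3244 + 4.5994 + 18.3556 = 47.0182


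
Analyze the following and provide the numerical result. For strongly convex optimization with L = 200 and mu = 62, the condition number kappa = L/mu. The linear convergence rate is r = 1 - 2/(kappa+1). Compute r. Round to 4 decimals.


Step 1: Compute the condition number.
kappa = L/mu = 200/62 = 3.2258
Step 2: Compute the convergence rate.
r = 1 - 2/(kappa + 1) = 1 - 2*mu/(L + mu) = (L - mu)/(L + mu) = 138/262 = 0.5267


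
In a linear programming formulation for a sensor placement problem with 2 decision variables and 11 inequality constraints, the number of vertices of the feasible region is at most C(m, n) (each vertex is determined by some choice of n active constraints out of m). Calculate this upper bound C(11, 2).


Each vertex corresponds to some choice of n active constraints out of m, so the number of vertices is at most C(m, n) = m! / (n!(m-n)!).
m = 11, n = 2
Numerator: 11 * 10
Denominator: 2! = 2
C(11, 2) = 55


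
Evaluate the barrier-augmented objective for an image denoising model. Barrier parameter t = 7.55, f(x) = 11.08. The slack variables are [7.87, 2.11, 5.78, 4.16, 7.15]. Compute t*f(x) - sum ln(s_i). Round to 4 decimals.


Step 1: Compute log-barrier.
ln values: [2.0631, 0.7467, 1.7544, 1.4255, 1.9671]
phi = -(2.0631 + 0.7467 + 1.7544 + 1.4255 + 1.9671) = -7.9568
Step 2: Compute augmented objective.
t*f(x) = 7.55*11.08 = 83.654
Total = 83.654 - 7.9568 = 75.6972


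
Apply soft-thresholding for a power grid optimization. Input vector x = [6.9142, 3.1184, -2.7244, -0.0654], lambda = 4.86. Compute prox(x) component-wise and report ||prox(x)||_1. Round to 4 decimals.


Soft-thresholding with lambda = 4.86:
prox(6.9142) = sign(6.9142)*max(|6.9142| - 4.86, 0) = 2.0542
prox(3.1184) = sign(3.1184)*max(|3.1184| - 4.86, 0) = 0.0
prox(-2.7244) = sign(-2.7244)*max(|-2.7244| - 4.86, 0) = 0.0
prox(-0.0654) = sign(-0.0654)*max(|-0.0654| - 4.86, 0) = 0.0
prox(x) = [2.0542, 0.0, 0.0, 0.0]
||prox(x)||_1 = 2.0542 + 0.0 + 0.0 + 0.0 = 2.0542


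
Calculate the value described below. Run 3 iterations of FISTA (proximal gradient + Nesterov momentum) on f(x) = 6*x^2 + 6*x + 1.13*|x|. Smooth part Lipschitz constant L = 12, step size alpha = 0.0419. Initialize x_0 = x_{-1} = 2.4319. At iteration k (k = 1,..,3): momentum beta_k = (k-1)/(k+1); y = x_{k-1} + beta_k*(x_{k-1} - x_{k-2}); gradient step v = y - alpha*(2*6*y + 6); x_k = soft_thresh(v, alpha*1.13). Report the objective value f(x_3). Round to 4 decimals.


FISTA on f(x) = 6*x^2 + 6*x + 1.13*|x|
L = 12, alpha = 0.0419
Iteration 1: beta = 0.0, y = 2.4319 + 0.0*(2.4319 - 2.4319) = 2.4319
  grad(y) = 35.1828, v = y - alpha*grad = 0.9577
  prox(v) = soft_thresh(0.9577, 0.0473) = 0.9104
Iteration 2: beta = 0.3333, y = 0.9104 + 0.3333*(0.9104 - 2.4319) = 0.4032
  grad(y) = 10.8387, v = y - alpha*grad = -0.0509
  prox(v) = soft_thresh(-0.0509, 0.0473) = -0.0036
Iteration 3: beta = 0.5, y = -0.0036 + 0.5*(-0.0036 - 0.9104) = -0.4606
  grad(y) = 0.4734, v = y - alpha*grad = -0.4804
  prox(v) = soft_thresh(-0.4804, 0.0473) = -0.433
f(x_3) = 6*(-0.433)^2 + 6*(-0.433) + 1.13*|-0.433| = -0.9838


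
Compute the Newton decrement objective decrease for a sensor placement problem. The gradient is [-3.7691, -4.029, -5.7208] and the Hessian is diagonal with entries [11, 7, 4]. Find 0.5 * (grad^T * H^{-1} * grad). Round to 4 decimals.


Step 1: H is diagonal, so H^(-1) * g = [-0.3426, -0.5756, -1.4302].
Step 2: g^T H^(-1) g = sum_i g_i^2 / H_ii
  = (-3.7691)^2/11 + (-4.029)^2/7 + (-5.7208)^2/4
  = 1.2915 + 2.319 + 8.1819 = 11.7923
Step 3: Objective decrease = 0.5 * g^T H^(-1) g = 5.8962


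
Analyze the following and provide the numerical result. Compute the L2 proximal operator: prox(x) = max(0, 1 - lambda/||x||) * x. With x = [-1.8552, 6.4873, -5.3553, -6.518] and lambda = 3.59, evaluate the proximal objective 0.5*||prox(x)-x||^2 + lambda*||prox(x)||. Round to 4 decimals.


Step 1: Compute ||x||.
||x|| = 10.8023
Step 2: Compute scaling factor.
scale = max(0, 1 - 3.59/10.8023) = 0.6677
Step 3: prox(x) = [-1.2387, 4.3313, -3.5755, -4.3518]
||prox(x)|| = 7.2123
Step 4: Proximal objective.
0.5*||prox-x||^2 = 6.4441
lambda*||prox|| = 25.8922
Total = 32.3363


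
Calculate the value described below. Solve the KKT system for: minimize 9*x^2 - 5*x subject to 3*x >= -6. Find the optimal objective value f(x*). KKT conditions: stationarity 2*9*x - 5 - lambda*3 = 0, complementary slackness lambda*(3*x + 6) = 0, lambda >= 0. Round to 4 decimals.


Step 1: Try lambda = 0 (constraint inactive).
Stationarity: 2*9*x - 5 = 0
x* = 5/(2*9) = 5/18 = 0.2778 (rounded; the exact value 5/18 is used below)
Check constraint: 3*0.2778 = 0.8334 >= -6 -- satisfied.
Step 2: Compute optimal value.
f(x*) = 9*(5/18)^2 - 5*(5/18) = -0.6944


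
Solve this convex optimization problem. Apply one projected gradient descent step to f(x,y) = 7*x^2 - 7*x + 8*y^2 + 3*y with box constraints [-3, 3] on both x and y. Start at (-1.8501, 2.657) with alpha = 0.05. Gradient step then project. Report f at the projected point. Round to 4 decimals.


Step 1: Compute gradient at (-1.8501, 2.657).
grad_x = 2*7*-1.8501 - 7 = -32.9014
grad_y = 2*8*2.657 + 3 = 45.512
Step 2: Gradient step.
x_raw = -1.8501 - 0.05*-32.9014 = -0.205
y_raw = 2.657 - 0.05*45.512 = 0.3814
Step 3: Project onto [-3, 3].
x_proj = clip(-0.205) = -0.205
y_proj = clip(0.3814) = 0.3814
Step 4: Evaluate f.
f(-0.205, 0.3814) = 4.0374


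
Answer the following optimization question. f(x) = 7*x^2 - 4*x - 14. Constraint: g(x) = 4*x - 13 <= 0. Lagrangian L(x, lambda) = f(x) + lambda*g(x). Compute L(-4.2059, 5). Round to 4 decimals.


Step 1: Evaluate f(x).
f(-4.2059) = 7*(-4.2059)^2 - 4*(-4.2059) - 14 = 126.6508
Step 2: Evaluate g(x).
g(-4.2059) = 4*-4.2059 - 13 = -29.8236
Step 3: Compute Lagrangian.
L = 126.6508 + 5*-29.8236 = -22.4672


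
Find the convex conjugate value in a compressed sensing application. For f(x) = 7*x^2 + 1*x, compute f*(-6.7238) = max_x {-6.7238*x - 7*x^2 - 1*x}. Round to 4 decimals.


f*(y) = sup_x {y*x - a*x^2 - b*x} = sup_x {(y-b)*x - a*x^2}
FOC: (y - b) - 2a*x = 0 => x* = (y - b)/(2a)
x* = (-6.7238 - 1)/(2*7) = -0.5517
f*(-6.7238) = (y-b)^2/(4a) = (-6.7238 - 1)^2/(4*7)
= 59.6571/28 = 2.1306


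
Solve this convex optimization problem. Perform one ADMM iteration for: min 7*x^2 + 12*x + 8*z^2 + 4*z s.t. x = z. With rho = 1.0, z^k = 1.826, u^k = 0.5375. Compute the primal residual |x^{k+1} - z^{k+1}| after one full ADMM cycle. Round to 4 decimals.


ADMM iteration with rho = 1.0, z^k = 1.826, u^k = 0.5375
Step 1: x-update.
Minimize 7*x^2 + 12*x + (1.0/2)*(x - 1.826 + 0.5375)^2
FOC: (2*7 + 1.0)*x = -12 + 1.0*(1.826 - 0.5375)
x^{k+1} = -0.7141
Step 2: z-update.
Minimize 8*z^2 + 4*z + (1.0/2)*(-0.7141 - z + 0.5375)^2
FOC: (2*8 + 1.0)*z = -4 + 1.0*(-0.7141 + 0.5375)
z^{k+1} = -0.2457
Step 3: u-update.
u^{k+1} = 0.5375 - 0.7141 + 0.2457 = 0.0691
Step 4: Primal residual = |-0.7141 + 0.2457| = 0.4684


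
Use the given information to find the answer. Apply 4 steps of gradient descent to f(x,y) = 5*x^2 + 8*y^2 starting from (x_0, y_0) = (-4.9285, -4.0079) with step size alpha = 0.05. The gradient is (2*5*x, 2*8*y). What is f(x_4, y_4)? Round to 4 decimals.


Gradient descent on f(x,y) = 5*x^2 + 8*y^2.
Starting point: (-4.9285, -4.0079), alpha = 0.05
Step 1: grad_x = 2*5*-4.9285 = -49.285, grad_y = 2*8*-4.0079 = -64.1264
  x_1 = -4.9285 - 0.05*-49.285 = -2.4643
  y_1 = -4.0079 - 0.05*-64.1264 = -0.8016
Step 2: grad_x = 2*5*-2.4643 = -24.6425, grad_y = 2*8*-0.8016 = -12.8253
  x_2 = -2.4643 - 0.05*-24.6425 = -1.2321
  y_2 = -0.8016 - 0.05*-12.8253 = -0.1603
Step 3: grad_x = 2*5*-1.2321 = -12.3213, grad_y = 2*8*-0.1603 = -2.5651
  x_3 = -1.2321 - 0.05*-12.3213 = -0.6161
  y_3 = -0.1603 - 0.05*-2.5651 = -0.0321
Step 4: grad_x = 2*5*-0.6161 = -6.1606, grad_y = 2*8*-0.0321 = -0.513
  x_4 = -0.6161 - 0.05*-6.1606 = -0.308
  y_4 = -0.0321 - 0.05*-0.513 = -0.0064
f(-0.308, -0.0064) = 5*(-0.308)^2 + 8*(-0.0064)^2 = 0.4747


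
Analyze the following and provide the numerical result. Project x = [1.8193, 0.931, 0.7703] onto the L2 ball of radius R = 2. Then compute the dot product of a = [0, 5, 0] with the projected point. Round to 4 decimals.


Step 1: Compute ||x|| (intermediates to 6 decimals).
||x|| = sqrt(1.8193^2 + 0.931^2 + 0.7703^2) = 2.184027
Step 2: Project.
Since ||x|| > R, scale = R/||x|| = 2/2.184027 = 0.91574, proj(x) = scale * x
proj(x) = [1.666006, 0.852554, 0.705395]
Step 3: Dot product.
a^T * proj(x) = 0*1.666006 + 5*0.852554 + 0*0.705395 = 4.2628


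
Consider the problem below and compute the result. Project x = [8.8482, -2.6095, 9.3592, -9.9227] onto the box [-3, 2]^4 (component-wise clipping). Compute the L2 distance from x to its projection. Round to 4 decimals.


Project each component onto [-3, 2].
clip(8.8482) = 2.0, clip(-2.6095) = -2.6095, clip(9.3592) = 2.0, clip(-9.9227) = -3.0
Projection = [2.0, -2.6095, 2.0, -3.0]
Squared diffs: [46.8978, 0.0, 54.1578, 47.9238]
Distance = sqrt(148.9794) = 12.2057


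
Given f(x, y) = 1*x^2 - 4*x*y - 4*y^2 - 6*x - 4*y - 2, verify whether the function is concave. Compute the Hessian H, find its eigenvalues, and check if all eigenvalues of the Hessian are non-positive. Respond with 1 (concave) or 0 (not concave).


The Hessian of f(x,y) = 1*x^2 - 4*x*y - 4*y^2 - 6*x - 4*y - 2 is:
H = [[2, -4], [-4, -8]]
Trace = 2 - 8 = -6
Determinant = 2*-8 - (-4)^2 = -32
Discriminant = (-6)^2 - 4*-32 = 164.0
Eigenvalues: lambda_1 = -9.4031, lambda_2 = 3.4031
The function is not concave.

0


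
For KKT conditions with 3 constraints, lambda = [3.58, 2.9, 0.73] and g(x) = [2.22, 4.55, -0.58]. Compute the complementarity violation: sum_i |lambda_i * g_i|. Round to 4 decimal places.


KKT complementary slackness check:
lambda_1 * g_1 = 3.58 * 2.22 = 7.9476
lambda_2 * g_2 = 2.9 * 4.55 = 13.195
lambda_3 * g_3 = 0.73 * -0.58 = -0.4234
Total violation = 7.9476 + 13.195 + 0.4234 = 21.566


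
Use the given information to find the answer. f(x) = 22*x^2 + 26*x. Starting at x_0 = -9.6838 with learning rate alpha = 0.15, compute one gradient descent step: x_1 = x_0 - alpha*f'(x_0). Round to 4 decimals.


We compute the gradient at x_0 and apply the update.
f'(x) = 44*x + 26
f'(-9.6838) = 44*-9.6838 + 26 = -400.0872
x_1 = -9.6838 - 0.15*-400.0872 = 50.3293


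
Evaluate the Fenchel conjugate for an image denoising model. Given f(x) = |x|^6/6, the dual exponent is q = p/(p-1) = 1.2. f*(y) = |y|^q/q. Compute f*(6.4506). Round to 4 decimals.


The conjugate exponent q satisfies 1/p + 1/q = 1.
p = 6, so q = 6/(6 - 1) = 1.2
|y|^q = 6.4506^1.2 = 9.3653
f*(6.4506) = 9.3653 / 1.2 = 7.8044


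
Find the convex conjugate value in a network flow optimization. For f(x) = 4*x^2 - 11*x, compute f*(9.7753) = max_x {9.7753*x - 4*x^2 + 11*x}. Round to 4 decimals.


f*(y) = sup_x {y*x - a*x^2 - b*x} = sup_x {(y-b)*x - a*x^2}
FOC: (y - b) - 2a*x = 0 => x* = (y - b)/(2a)
x* = (9.7753 + 11)/(2*4) = 2.5969
f*(9.7753) = (y-b)^2/(4a) = (9.7753 + 11)^2/(4*4)
= 431.6131/16 = 26.9758


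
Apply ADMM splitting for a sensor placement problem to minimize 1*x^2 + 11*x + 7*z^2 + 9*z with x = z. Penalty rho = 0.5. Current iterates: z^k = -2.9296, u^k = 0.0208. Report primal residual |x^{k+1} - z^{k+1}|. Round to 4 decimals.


ADMM iteration with rho = 0.5, z^k = -2.9296, u^k = 0.0208
Step 1: x-update.
Minimize 1*x^2 + 11*x + (0.5/2)*(x + 2.9296 + 0.0208)^2
FOC: (2*1 + 0.5)*x = -11 + 0.5*(-2.9296 - 0.0208)
x^{k+1} = -4.9901
Step 2: z-update.
Minimize 7*z^2 + 9*z + (0.5/2)*(-4.9901 - z + 0.0208)^2
FOC: (2*7 + 0.5)*z = -9 + 0.5*(-4.9901 + 0.0208)
z^{k+1} = -0.792
Step 3: u-update.
u^{k+1} = 0.0208 - 4.9901 + 0.792 = -4.1772
Step 4: Primal residual = |-4.9901 + 0.792| = 4.198


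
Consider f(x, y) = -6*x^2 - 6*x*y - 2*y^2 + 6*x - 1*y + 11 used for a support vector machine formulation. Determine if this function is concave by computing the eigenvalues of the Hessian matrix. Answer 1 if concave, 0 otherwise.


The Hessian of f(x,y) = -6*x^2 - 6*x*y - 2*y^2 + 6*x - 1*y + 11 is:
H = [[-12, -6], [-6, -4]]
Trace = -12 - 4 = -16
Determinant = -12*-4 - (-6)^2 = 12
Discriminant = (-16)^2 - 4*12 = 208.0
Eigenvalues: lambda_1 = -15.2111, lambda_2 = -0.7889
The function is concave.

1


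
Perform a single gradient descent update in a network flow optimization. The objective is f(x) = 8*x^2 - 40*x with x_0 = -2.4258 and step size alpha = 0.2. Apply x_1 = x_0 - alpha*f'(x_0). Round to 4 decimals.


We compute the gradient at x_0 and apply the update.
f'(x) = 16*x - 40
f'(-2.4258) = 16*-2.4258 - 40 = -78.8128
x_1 = -2.4258 - 0.2*-78.8128 = 13.3368


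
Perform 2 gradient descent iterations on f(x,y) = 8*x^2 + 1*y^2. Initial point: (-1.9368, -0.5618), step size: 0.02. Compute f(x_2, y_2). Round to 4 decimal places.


Gradient descent on f(x,y) = 8*x^2 + 1*y^2.
Starting point: (-1.9368, -0.5618), alpha = 0.02
Step 1: grad_x = 2*8*-1.9368 = -30.9888, grad_y = 2*1*-0.5618 = -1.1236
  x_1 = -1.9368 - 0.02*-30.9888 = -1.317
  y_1 = -0.5618 - 0.02*-1.1236 = -0.5393
Step 2: grad_x = 2*8*-1.317 = -21.0724, grad_y = 2*1*-0.5393 = -1.0787
  x_2 = -1.317 - 0.02*-21.0724 = -0.8956
  y_2 = -0.5393 - 0.02*-1.0787 = -0.5178
f(-0.8956, -0.5178) = 8*(-0.8956)^2 + 1*(-0.5178)^2 = 6.6845


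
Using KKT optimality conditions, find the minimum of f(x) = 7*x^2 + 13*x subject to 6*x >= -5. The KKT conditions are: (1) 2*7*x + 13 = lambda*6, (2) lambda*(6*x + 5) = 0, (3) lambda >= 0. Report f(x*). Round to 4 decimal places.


Step 1: Try lambda = 0 (constraint inactive).
x_unc = -13/(2*7) = -0.9286
Check: 6*-0.9286 = -5.5716 < -5 -- violated!
Step 2: Constraint must be active: 6*x = -5
x* = -5/6 = -0.8333 (rounded; the exact value -5/6 is used below)
lambda = (2*7*(-5/6) + 13)/6 = 0.2222
Step 3: Compute optimal value.
f(x*) = 7*(-5/6)^2 + 13*(-5/6) = -5.9722


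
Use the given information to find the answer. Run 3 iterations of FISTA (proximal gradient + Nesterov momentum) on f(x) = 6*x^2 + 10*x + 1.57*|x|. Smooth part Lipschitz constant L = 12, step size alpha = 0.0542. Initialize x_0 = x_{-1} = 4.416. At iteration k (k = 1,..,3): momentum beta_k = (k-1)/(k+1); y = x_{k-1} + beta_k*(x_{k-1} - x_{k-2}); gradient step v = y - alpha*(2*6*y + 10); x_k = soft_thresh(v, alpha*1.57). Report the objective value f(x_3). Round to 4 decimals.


FISTA on f(x) = 6*x^2 + 10*x + 1.57*|x|
L = 12, alpha = 0.0542
Iteration 1: beta = 0.0, y = 4.416 + 0.0*(4.416 - 4.416) = 4.416
  grad(y) = 62.992, v = y - alpha*grad = 1.0018
  prox(v) = soft_thresh(1.0018, 0.0851) = 0.9167
Iteration 2: beta = 0.3333, y = 0.9167 + 0.3333*(0.9167 - 4.416) = -0.2497
  grad(y) = 7.0038, v = y - alpha*grad = -0.6293
  prox(v) = soft_thresh(-0.6293, 0.0851) = -0.5442
Iteration 3: beta = 0.5, y = -0.5442 + 0.5*(-0.5442 - 0.9167) = -1.2747
  grad(y) = -5.2959, v = y - alpha*grad = -0.9876
  prox(v) = soft_thresh(-0.9876, 0.0851) = -0.9025
f(x_3) = 6*(-0.9025)^2 + 10*(-0.9025) + 1.57*|-0.9025| = -2.721


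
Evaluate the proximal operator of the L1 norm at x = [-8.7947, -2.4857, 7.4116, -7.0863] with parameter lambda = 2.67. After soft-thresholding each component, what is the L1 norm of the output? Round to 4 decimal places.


Soft-thresholding with lambda = 2.67:
prox(-8.7947) = sign(-8.7947)*max(|-8.7947| - 2.67, 0) = -6.1247
prox(-2.4857) = sign(-2.4857)*max(|-2.4857| - 2.67, 0) = 0.0
prox(7.4116) = sign(7.4116)*max(|7.4116| - 2.67, 0) = 4.7416
prox(-7.0863) = sign(-7.0863)*max(|-7.0863| - 2.67, 0) = -4.4163
prox(x) = [-6.1247, 0.0, 4.7416, -4.4163]
||prox(x)||_1 = 6.1247 + 0.0 + 4.7416 + 4.4163 = 15.2826


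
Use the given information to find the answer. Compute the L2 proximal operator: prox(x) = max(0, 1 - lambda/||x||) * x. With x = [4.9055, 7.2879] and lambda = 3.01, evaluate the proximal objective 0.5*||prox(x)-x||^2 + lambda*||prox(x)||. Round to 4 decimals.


Step 1: Compute ||x||.
||x|| = 8.7851
Step 2: Compute scaling factor.
scale = max(0, 1 - 3.01/8.7851) = 0.6574
Step 3: prox(x) = [3.2247, 4.7909]
||prox(x)|| = 5.7751
Step 4: Proximal objective.
0.5*||prox-x||^2 = 4.5301
lambda*||prox|| = 17.3831
Total = 21.913


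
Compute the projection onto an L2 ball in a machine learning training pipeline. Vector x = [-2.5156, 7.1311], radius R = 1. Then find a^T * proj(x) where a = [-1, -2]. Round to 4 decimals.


Step 1: Compute ||x|| (intermediates to 6 decimals).
||x|| = sqrt((-2.5156)^2 + 7.1311^2) = 7.561801
Step 2: Project.
Since ||x|| > R, scale = R/||x|| = 1/7.561801 = 0.132244, proj(x) = scale * x
proj(x) = [-0.332673, 0.943045]
Step 3: Dot product.
a^T * proj(x) = -1*(-0.332673) - 2*0.943045 = -1.5534


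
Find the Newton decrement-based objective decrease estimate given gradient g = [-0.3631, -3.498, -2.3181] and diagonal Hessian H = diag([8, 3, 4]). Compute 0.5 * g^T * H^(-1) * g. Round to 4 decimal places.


Step 1: H is diagonal, so H^(-1) * g = [-0.0454, -1.166, -0.5795].
Step 2: g^T H^(-1) g = sum_i g_i^2 / H_ii
  = (-0.3631)^2/8 + (-3.498)^2/3 + (-2.3181)^2/4
  = 0.0165 + 4.0787 + 1.3434 = 5.4385
Step 3: Objective decrease = 0.5 * g^T H^(-1) g = 2.7193
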